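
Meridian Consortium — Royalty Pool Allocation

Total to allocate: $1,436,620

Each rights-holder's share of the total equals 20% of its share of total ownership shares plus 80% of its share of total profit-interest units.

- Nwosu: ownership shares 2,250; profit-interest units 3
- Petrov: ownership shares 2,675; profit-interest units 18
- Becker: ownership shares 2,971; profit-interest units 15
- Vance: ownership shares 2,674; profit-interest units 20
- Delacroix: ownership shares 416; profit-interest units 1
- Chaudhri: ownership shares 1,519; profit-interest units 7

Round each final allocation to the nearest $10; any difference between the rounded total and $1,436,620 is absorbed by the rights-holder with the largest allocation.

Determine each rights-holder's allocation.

Nwosu: $105,570 · Petrov: $384,700 · Becker: $337,630 · Vance: $420,590 · Delacroix: $27,520 · Chaudhri: $160,610

Ownership shares total 12,505; profit-interest units total 64.
Blended shares (20% ownership shares + 80% profit-interest units): Nwosu 0.0735; Petrov 0.2678; Becker 0.2350; Vance 0.2928; Delacroix 0.0192; Chaudhri 0.1118.
Raw shares: Nwosu 105,570.89; Petrov 384,702.25; Becker 337,630.11; Vance 420,594.77; Delacroix 27,516.07; Chaudhri 160,605.90.
After rounding ($10): Nwosu $105,570; Petrov $384,700; Becker $337,630; Vance $420,590; Delacroix $27,520; Chaudhri $160,610. Sum = $1,436,620.
Rounded total matches; no reconciliation needed.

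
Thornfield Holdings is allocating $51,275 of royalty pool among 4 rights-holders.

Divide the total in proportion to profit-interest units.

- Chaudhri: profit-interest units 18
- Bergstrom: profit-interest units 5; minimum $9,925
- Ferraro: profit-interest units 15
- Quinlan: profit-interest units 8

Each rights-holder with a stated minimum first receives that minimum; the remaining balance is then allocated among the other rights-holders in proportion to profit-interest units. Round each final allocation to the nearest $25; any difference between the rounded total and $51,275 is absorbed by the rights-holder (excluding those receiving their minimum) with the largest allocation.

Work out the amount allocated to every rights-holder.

Guaranteed amounts: Bergstrom $9,925. Balance $41,350.
Balance split over remaining profit-interest units 41: Chaudhri 18,153.66 → $18,150; Ferraro 15,128.05 → $15,125; Quinlan 8,068.29 → $8,075.

Chaudhri: $18,150 · Bergstrom: $9,925 · Ferraro: $15,125 · Quinlan: $8,075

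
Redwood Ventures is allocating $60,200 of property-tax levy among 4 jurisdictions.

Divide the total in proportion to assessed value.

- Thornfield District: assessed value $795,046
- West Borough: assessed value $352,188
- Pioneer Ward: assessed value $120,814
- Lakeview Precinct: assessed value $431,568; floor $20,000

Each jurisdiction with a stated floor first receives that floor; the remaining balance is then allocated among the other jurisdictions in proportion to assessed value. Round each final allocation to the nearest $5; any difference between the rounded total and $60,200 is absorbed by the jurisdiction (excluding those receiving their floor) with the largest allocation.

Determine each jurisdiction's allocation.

Thornfield District: $25,205 · West Borough: $11,165 · Pioneer Ward: $3,830 · Lakeview Precinct: $20,000

Guaranteed amounts: Lakeview Precinct $20,000. Remaining pool $40,200.
Remaining pool split over remaining assessed value 1,268,048: Thornfield District 25,204.76 → $25,205; West Borough 11,165.16 → $11,165; Pioneer Ward 3,830.08 → $3,830.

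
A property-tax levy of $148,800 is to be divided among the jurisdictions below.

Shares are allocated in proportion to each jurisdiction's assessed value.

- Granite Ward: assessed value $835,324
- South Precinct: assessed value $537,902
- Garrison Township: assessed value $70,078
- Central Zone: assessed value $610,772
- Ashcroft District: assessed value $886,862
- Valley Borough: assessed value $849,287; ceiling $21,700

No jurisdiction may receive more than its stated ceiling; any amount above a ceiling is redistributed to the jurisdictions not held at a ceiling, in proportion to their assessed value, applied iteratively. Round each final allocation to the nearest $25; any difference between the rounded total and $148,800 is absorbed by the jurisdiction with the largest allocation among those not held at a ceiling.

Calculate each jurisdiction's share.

Granite Ward: $36,100 · South Precinct: $23,250 · Garrison Township: $3,025 · Central Zone: $26,400 · Ashcroft District: $38,325 · Valley Borough: $21,700

Assessed value total: 3,790,225.
Unconstrained shares: Granite Ward 32,793.89; South Precinct 21,117.43; Garrison Township 2,751.18; Central Zone 23,978.23; Ashcroft District 34,817.21; Valley Borough 33,342.06.
Capped: Valley Borough ($21,700); residual $127,100 reallocated over remaining assessed value 2,940,938.
Remaining shares: Granite Ward 36,100.62 → $36,100; South Precinct 23,246.78 → $23,250; Garrison Township 3,028.60 → $3,025; Central Zone 26,396.04 → $26,400; Ashcroft District 38,327.96 → $38,325.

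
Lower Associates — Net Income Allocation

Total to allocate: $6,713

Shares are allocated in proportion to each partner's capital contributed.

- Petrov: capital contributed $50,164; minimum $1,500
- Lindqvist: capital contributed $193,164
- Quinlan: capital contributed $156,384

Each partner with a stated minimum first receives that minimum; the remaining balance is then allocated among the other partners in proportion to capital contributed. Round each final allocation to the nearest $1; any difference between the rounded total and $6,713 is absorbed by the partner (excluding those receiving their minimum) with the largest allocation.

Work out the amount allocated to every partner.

Minimums first: Petrov $1,500. Remaining pool $5,213.
Remaining pool split over remaining capital contributed 349,548: Lindqvist 2,880.76 → $2,881; Quinlan 2,332.24 → $2,332.

Petrov: $1,500 · Lindqvist: $2,881 · Quinlan: $2,332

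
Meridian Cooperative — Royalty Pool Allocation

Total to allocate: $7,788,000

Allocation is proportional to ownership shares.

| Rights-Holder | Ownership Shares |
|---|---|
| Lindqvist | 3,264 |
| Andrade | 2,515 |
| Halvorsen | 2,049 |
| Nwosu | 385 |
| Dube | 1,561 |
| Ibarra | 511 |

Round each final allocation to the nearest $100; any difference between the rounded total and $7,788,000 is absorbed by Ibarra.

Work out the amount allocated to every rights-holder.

Lindqvist: $2,471,600 | Andrade: $1,904,400 | Halvorsen: $1,551,500 | Nwosu: $291,500 | Dube: $1,182,000 | Ibarra: $387,000

Combined ownership shares = 10,285.
Pro-rata amounts: Lindqvist 3,264/10,285 × $7,788,000 = 2,471,563.64; Andrade 2,515/10,285 × $7,788,000 = 1,904,406.42; Halvorsen 2,049/10,285 × $7,788,000 = 1,551,542.25; Nwosu 385/10,285 × $7,788,000 = 291,529.41; Dube 1,561/10,285 × $7,788,000 = 1,182,019.25; Ibarra 511/10,285 × $7,788,000 = 386,939.04.
At nearest $100: Lindqvist $2,471,600; Andrade $1,904,400; Halvorsen $1,551,500; Nwosu $291,500; Dube $1,182,000; Ibarra $386,900. Sum = $7,787,900.
Difference $7,788,000 − $7,787,900 = +$100 applied to Ibarra: Ibarra becomes $387,000.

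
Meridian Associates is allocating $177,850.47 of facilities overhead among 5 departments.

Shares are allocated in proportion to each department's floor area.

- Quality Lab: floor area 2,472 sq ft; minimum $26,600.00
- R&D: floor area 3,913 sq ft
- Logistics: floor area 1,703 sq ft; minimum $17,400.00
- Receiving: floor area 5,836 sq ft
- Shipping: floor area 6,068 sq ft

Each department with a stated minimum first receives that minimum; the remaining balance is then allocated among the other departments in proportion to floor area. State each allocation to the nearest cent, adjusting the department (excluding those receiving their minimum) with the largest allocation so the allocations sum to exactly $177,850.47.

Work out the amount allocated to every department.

Fund the minimums — Quality Lab $26,600.00; Logistics $17,400.00. Remaining pool $133,850.47.
Remaining pool split over remaining floor area 15,817: R&D 33,113.5417 → $33,113.54; Receiving 49,386.8207 → $49,386.82; Shipping 51,350.1076 → $51,350.11.

Quality Lab: $26,600.00 | R&D: $33,113.54 | Logistics: $17,400.00 | Receiving: $49,386.82 | Shipping: $51,350.11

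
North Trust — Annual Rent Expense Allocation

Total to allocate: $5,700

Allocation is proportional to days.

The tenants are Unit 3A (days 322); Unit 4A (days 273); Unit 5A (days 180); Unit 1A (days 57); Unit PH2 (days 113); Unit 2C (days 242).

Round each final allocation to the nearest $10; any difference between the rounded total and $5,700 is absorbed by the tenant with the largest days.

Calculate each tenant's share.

Days total: 1,187.
Unrounded shares: Unit 3A 322/1,187 × $5,700 = 1,546.25; Unit 4A 273/1,187 × $5,700 = 1,310.95; Unit 5A 180/1,187 × $5,700 = 864.36; Unit 1A 57/1,187 × $5,700 = 273.72; Unit PH2 113/1,187 × $5,700 = 542.63; Unit 2C 242/1,187 × $5,700 = 1,162.09.
After rounding ($10): Unit 3A $1,550; Unit 4A $1,310; Unit 5A $860; Unit 1A $270; Unit PH2 $540; Unit 2C $1,160. Sum = $5,690.
Difference $5,700 − $5,690 = +$10 applied to largest days (Unit 3A): Unit 3A becomes $1,560.

Unit 3A: $1,560; Unit 4A: $1,310; Unit 5A: $860; Unit 1A: $270; Unit PH2: $540; Unit 2C: $1,160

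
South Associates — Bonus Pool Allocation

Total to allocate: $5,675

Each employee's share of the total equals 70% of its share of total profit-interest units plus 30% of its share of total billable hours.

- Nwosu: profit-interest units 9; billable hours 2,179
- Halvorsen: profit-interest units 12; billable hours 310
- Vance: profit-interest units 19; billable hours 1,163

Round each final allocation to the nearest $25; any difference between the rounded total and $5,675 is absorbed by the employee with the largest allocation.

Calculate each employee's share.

Nwosu: $1,900 · Halvorsen: $1,325 · Vance: $2,450

Profit-interest units total 40; billable hours total 3,652.
Blended shares (70% profit-interest units + 30% billable hours): Nwosu 0.3365; Halvorsen 0.2355; Vance 0.4280.
Pro-rata amounts: Nwosu 1,909.63; Halvorsen 1,336.27; Vance 2,429.11.
After rounding ($25): Nwosu $1,900; Halvorsen $1,325; Vance $2,425. Sum = $5,650.
Difference $5,675 − $5,650 = +$25 applied to largest allocation (Vance): Vance becomes $2,450.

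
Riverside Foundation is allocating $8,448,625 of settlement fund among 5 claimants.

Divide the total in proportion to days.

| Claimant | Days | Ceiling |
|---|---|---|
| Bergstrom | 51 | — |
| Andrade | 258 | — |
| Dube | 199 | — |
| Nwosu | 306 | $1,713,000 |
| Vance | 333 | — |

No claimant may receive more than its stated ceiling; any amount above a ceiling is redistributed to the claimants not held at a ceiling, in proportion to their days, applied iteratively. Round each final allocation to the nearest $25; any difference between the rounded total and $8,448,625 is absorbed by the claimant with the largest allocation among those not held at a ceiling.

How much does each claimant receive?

Bergstrom: $408,450 · Andrade: $2,066,350 · Dube: $1,593,800 · Nwosu: $1,713,000 · Vance: $2,667,025

Combined days = 1,147.
Pro-rata shares before constraints: Bergstrom 375,658.13; Andrade 1,900,388.19; Dube 1,465,803.29; Nwosu 2,253,948.78; Vance 2,452,826.61.
Capped: Nwosu ($1,713,000); residual $6,735,625 reallocated over remaining days 841.
Remaining shares: Bergstrom 408,462.40 → $408,450; Andrade 2,066,339.18 → $2,066,350; Dube 1,593,804.25 → $1,593,800; Vance 2,667,019.17 → $2,667,025.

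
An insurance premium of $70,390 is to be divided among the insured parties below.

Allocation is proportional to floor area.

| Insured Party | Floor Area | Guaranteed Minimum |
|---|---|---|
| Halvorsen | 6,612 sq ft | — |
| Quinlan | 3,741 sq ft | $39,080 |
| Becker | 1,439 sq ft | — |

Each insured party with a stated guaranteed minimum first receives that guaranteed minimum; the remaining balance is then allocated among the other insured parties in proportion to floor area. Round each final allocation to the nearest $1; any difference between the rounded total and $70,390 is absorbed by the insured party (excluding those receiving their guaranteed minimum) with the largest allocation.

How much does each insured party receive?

Halvorsen: $25,714 | Quinlan: $39,080 | Becker: $5,596

Minimums first: Quinlan $39,080. Balance $31,310.
Balance split over remaining floor area 8,051: Halvorsen 25,713.79 → $25,714; Becker 5,596.21 → $5,596.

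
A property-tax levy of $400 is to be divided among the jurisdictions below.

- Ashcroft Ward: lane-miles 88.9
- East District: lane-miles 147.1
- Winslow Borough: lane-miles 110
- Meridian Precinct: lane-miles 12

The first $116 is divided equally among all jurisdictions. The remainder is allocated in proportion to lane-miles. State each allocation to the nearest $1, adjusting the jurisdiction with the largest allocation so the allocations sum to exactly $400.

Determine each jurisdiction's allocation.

Ashcroft Ward: $100 | East District: $145 | Winslow Borough: $116 | Meridian Precinct: $39

$116 shared equally gives $29 per jurisdiction.
Remainder $284 by lane-miles (total 358): Ashcroft Ward 70.52 → $71; East District 116.69 → $117; Winslow Borough 87.26 → $87; Meridian Precinct 9.52 → $10.
Rounding difference −$1 on remainder applied to East District.
Totals: Ashcroft Ward $29 + $71 = $100; East District $29 + $116 = $145; Winslow Borough $29 + $87 = $116; Meridian Precinct $29 + $10 = $39.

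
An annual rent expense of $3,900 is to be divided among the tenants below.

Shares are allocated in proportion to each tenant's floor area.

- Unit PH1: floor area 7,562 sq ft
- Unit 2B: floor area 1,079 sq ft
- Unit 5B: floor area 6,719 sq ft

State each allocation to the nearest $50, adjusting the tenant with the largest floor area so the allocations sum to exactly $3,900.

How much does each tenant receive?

Unit PH1: $1,950 · Unit 2B: $250 · Unit 5B: $1,700

Sum of floor area: 15,360.
Unrounded shares: Unit PH1 7,562/15,360 × $3,900 = 1,920.04; Unit 2B 1,079/15,360 × $3,900 = 273.96; Unit 5B 6,719/15,360 × $3,900 = 1,706.00.
At nearest $50: Unit PH1 $1,900; Unit 2B $250; Unit 5B $1,700. Sum = $3,850.
Difference $3,900 − $3,850 = +$50 applied to largest floor area (Unit PH1): Unit PH1 becomes $1,950.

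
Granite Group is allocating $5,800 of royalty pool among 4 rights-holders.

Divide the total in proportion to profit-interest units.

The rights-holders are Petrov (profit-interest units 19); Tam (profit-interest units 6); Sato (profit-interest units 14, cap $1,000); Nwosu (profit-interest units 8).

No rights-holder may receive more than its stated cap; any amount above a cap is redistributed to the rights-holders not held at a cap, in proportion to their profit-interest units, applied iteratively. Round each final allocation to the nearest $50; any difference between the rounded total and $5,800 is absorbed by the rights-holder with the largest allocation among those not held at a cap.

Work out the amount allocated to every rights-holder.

Combined profit-interest units = 47.
Proportional shares (ignoring caps): Petrov 2,344.68; Tam 740.43; Sato 1,727.66; Nwosu 987.23.
Cap binds for Sato ($1,000); remaining pool $4,800 reallocated over remaining profit-interest units 33.
Redistributed shares: Petrov 2,763.64 → $2,750; Tam 872.73 → $850; Nwosu 1,163.64 → $1,150.
Rounding difference +$50 applied to Petrov → $2,800.

Petrov: $2,800 | Tam: $850 | Sato: $1,000 | Nwosu: $1,150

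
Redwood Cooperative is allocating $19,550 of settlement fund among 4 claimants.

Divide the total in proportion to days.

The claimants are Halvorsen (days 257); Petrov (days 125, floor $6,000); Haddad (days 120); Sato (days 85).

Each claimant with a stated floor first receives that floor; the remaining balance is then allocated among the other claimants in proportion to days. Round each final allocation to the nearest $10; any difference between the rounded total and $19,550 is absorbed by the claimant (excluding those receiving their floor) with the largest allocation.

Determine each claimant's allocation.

Halvorsen: $7,540 | Petrov: $6,000 | Haddad: $3,520 | Sato: $2,490

Guaranteed amounts: Petrov $6,000. Remaining pool $13,550.
Remaining pool split over remaining days 462: Halvorsen 7,537.55 → $7,540; Haddad 3,519.48 → $3,520; Sato 2,492.97 → $2,490.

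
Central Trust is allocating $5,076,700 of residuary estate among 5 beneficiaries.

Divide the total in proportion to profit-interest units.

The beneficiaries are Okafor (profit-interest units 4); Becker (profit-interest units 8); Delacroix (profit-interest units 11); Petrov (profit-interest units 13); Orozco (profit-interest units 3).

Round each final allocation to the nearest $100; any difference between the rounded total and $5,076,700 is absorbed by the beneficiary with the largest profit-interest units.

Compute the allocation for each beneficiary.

Total profit-interest units = 4 + 8 + 11 + 13 + 3 = 39.
Pro-rata amounts: Okafor 520,687.18; Becker 1,041,374.36; Delacroix 1,431,889.74; Petrov 1,692,233.33; Orozco 390,515.38.
At nearest $100: Okafor $520,700; Becker $1,041,400; Delacroix $1,431,900; Petrov $1,692,200; Orozco $390,500. Sum = $5,076,700.
No rounding difference to absorb.

Okafor: $520,700; Becker: $1,041,400; Delacroix: $1,431,900; Petrov: $1,692,200; Orozco: $390,500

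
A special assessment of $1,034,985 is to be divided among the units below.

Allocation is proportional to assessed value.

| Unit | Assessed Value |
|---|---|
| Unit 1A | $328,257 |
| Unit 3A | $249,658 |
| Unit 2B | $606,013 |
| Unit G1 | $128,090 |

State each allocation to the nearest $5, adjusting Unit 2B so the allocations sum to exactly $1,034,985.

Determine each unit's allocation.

Unit 1A: $258,945 | Unit 3A: $196,945 | Unit 2B: $478,050 | Unit G1: $101,045

Assessed value total: 1,312,018.
Raw shares: Unit 1A 328,257/1,312,018 × $1,034,985 = 258,945.43; Unit 3A 249,658/1,312,018 × $1,034,985 = 196,942.64; Unit 2B 606,013/1,312,018 × $1,034,985 = 478,053.17; Unit G1 128,090/1,312,018 × $1,034,985 = 101,043.76.
Rounded to nearest $5: Unit 1A $258,945; Unit 3A $196,945; Unit 2B $478,055; Unit G1 $101,045. Sum = $1,034,990.
Difference $1,034,985 − $1,034,990 = −$5 applied to Unit 2B: Unit 2B becomes $478,050.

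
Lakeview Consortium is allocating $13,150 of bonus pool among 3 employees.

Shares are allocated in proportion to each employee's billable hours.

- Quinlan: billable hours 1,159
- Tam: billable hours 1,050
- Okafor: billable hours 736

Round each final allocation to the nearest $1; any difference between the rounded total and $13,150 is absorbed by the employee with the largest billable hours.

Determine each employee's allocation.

Total billable hours = 2,945.
Proportional shares: Quinlan 1,159/2,945 × $13,150 = 5,175.16; Tam 1,050/2,945 × $13,150 = 4,688.46; Okafor 736/2,945 × $13,150 = 3,286.38.
Rounded to nearest $1: Quinlan $5,175; Tam $4,688; Okafor $3,286. Sum = $13,149.
Difference $13,150 − $13,149 = +$1 applied to largest billable hours (Quinlan): Quinlan becomes $5,176.

Quinlan: $5,176 · Tam: $4,688 · Okafor: $3,286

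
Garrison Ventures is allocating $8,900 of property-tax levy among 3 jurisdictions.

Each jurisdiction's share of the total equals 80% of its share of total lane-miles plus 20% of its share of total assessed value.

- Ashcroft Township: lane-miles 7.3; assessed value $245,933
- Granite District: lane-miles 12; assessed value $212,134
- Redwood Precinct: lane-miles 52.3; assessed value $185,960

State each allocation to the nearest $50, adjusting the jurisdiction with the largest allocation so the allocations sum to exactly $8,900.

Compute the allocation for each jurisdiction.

Ashcroft Township: $1,400 | Granite District: $1,800 | Redwood Precinct: $5,700

Lane-miles total 71.6; assessed value total 644,027.
Combined weights (80% lane-miles + 20% assessed value): Ashcroft Township 0.1579; Granite District 0.2000; Redwood Precinct 0.6421.
Proportional shares: Ashcroft Township 1,405.65; Granite District 1,779.60; Redwood Precinct 5,714.75.
After rounding ($50): Ashcroft Township $1,400; Granite District $1,800; Redwood Precinct $5,700. Sum = $8,900.
Rounded total matches; no reconciliation needed.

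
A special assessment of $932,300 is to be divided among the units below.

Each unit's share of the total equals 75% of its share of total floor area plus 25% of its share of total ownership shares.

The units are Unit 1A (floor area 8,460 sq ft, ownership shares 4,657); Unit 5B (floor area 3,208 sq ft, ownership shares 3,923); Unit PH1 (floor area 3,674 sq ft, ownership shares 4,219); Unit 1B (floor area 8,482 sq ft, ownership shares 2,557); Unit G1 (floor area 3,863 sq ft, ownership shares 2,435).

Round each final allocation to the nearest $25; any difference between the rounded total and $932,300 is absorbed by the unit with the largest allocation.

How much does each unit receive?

Totals — floor area 27,687, ownership shares 17,791.
Combined weights (75% floor area + 25% ownership shares): Unit 1A 0.2946; Unit 5B 0.1420; Unit PH1 0.1588; Unit 1B 0.2657; Unit G1 0.1389.
Pro-rata amounts: Unit 1A 274,664.26; Unit 5B 132,411.00; Unit PH1 148,057.48; Unit 1B 247,708.34; Unit G1 129,458.91.
At nearest $25: Unit 1A $274,675; Unit 5B $132,400; Unit PH1 $148,050; Unit 1B $247,700; Unit G1 $129,450. Sum = $932,275.
Difference $932,300 − $932,275 = +$25 applied to largest allocation (Unit 1A): Unit 1A becomes $274,700.

Unit 1A: $274,700; Unit 5B: $132,400; Unit PH1: $148,050; Unit 1B: $247,700; Unit G1: $129,450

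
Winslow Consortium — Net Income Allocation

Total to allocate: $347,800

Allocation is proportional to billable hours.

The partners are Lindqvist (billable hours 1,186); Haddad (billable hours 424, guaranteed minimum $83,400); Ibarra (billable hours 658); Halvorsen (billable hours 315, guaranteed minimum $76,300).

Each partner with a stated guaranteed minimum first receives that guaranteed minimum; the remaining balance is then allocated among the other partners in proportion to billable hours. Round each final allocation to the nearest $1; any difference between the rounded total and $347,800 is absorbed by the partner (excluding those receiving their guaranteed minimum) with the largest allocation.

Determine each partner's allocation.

Lindqvist: $120,980 · Haddad: $83,400 · Ibarra: $67,120 · Halvorsen: $76,300

Minimums first: Haddad $83,400; Halvorsen $76,300. Balance $188,100.
Balance split over remaining billable hours 1,844: Lindqvist 120,979.72 → $120,980; Ibarra 67,120.28 → $67,120.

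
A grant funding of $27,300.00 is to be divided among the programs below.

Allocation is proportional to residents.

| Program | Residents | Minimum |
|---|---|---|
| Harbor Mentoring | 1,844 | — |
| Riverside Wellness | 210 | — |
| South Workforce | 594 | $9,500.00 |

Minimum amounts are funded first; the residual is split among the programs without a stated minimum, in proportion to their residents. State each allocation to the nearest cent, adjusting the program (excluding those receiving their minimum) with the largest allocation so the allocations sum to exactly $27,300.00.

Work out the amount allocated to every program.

Harbor Mentoring: $15,980.14 | Riverside Wellness: $1,819.86 | South Workforce: $9,500.00

Guaranteed amounts: South Workforce $9,500.00. Balance $17,800.00.
Balance split over remaining residents 2,054: Harbor Mentoring 15,980.1363 → $15,980.14; Riverside Wellness 1,819.8637 → $1,819.86.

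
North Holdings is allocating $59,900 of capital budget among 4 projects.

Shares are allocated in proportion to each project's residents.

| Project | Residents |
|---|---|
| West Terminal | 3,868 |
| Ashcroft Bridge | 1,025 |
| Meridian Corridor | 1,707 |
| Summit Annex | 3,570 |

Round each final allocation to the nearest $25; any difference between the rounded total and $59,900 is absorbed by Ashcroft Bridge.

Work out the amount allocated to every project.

West Terminal: $22,775 · Ashcroft Bridge: $6,050 · Meridian Corridor: $10,050 · Summit Annex: $21,025

Sum of residents: 10,170.
Unrounded shares: West Terminal 3,868/10,170 × $59,900 = 22,782.03; Ashcroft Bridge 1,025/10,170 × $59,900 = 6,037.12; Meridian Corridor 1,707/10,170 × $59,900 = 10,054.01; Summit Annex 3,570/10,170 × $59,900 = 21,026.84.
At nearest $25: West Terminal $22,775; Ashcroft Bridge $6,025; Meridian Corridor $10,050; Summit Annex $21,025. Sum = $59,875.
Difference $59,900 − $59,875 = +$25 applied to Ashcroft Bridge: Ashcroft Bridge becomes $6,050.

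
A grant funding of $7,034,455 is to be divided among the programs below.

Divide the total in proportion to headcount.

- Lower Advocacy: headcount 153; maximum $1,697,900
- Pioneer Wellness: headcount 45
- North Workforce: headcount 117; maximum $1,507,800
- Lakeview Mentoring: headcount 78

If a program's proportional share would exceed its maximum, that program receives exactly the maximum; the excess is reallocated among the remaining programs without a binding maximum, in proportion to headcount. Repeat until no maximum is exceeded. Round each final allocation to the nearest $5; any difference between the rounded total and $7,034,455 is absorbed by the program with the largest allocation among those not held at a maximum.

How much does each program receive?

Combined headcount = 393.
Proportional shares (ignoring caps): Lower Advocacy 2,738,604.62; Pioneer Wellness 805,471.95; North Workforce 2,094,227.06; Lakeview Mentoring 1,396,151.37.
Cap binds for Lower Advocacy ($1,697,900), North Workforce ($1,507,800); balance $3,828,755 reallocated over remaining headcount 123.
Shares after redistribution: Pioneer Wellness 1,400,764.02 → $1,400,765; Lakeview Mentoring 2,427,990.98 → $2,427,990.

Lower Advocacy: $1,697,900 · Pioneer Wellness: $1,400,765 · North Workforce: $1,507,800 · Lakeview Mentoring: $2,427,990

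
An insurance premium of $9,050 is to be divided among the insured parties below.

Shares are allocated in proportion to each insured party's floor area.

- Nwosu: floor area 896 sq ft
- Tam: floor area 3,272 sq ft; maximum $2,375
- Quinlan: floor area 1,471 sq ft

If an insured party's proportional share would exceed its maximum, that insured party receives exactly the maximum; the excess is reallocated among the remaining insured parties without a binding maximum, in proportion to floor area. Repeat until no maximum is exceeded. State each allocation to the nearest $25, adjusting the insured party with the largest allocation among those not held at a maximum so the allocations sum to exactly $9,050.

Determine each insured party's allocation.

Nwosu: $2,525 | Tam: $2,375 | Quinlan: $4,150

Sum of floor area: 5,639.
Proportional shares (ignoring caps): Nwosu 1,437.99; Tam 5,251.21; Quinlan 2,360.80.
Held at cap: Tam ($2,375); remaining pool $6,675 reallocated over remaining floor area 2,367.
Shares after redistribution: Nwosu 2,526.74 → $2,525; Quinlan 4,148.26 → $4,150.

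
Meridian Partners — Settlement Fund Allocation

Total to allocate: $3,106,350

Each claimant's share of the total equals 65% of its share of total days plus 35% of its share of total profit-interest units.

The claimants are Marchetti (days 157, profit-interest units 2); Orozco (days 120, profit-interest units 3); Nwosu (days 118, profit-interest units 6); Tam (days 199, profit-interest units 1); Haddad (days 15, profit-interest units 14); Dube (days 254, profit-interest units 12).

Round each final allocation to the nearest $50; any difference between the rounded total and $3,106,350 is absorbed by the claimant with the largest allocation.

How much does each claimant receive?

Marchetti: $424,550 · Orozco: $366,600 · Nwosu: $447,750 · Tam: $494,200 · Haddad: $435,650 · Dube: $937,600

Days total 863; profit-interest units total 38.
Blended shares (65% days + 35% profit-interest units): Marchetti 0.1367; Orozco 0.1180; Nwosu 0.1441; Tam 0.1591; Haddad 0.1402; Dube 0.3018.
Pro-rata amounts: Marchetti 424,549.02; Orozco 366,592.68; Nwosu 447,746.72; Tam 494,203.67; Haddad 435,650.57; Dube 937,607.33.
Rounded to nearest $50: Marchetti $424,550; Orozco $366,600; Nwosu $447,750; Tam $494,200; Haddad $435,650; Dube $937,600. Sum = $3,106,350.
No rounding difference to absorb.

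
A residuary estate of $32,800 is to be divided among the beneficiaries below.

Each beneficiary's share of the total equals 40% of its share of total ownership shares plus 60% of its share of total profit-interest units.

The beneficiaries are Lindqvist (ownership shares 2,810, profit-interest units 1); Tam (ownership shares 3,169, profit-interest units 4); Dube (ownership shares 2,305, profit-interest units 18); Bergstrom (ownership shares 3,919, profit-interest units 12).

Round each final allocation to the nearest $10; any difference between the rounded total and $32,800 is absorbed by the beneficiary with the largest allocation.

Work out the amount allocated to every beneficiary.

Totals — ownership shares 12,203, profit-interest units 35.
Combined weights (40% ownership shares + 60% profit-interest units): Lindqvist 0.1093; Tam 0.1724; Dube 0.3841; Bergstrom 0.3342.
Pro-rata amounts: Lindqvist 3,583.44; Tam 5,656.28; Dube 12,599.35; Bergstrom 10,960.92.
At nearest $10: Lindqvist $3,580; Tam $5,660; Dube $12,600; Bergstrom $10,960. Sum = $32,800.
No rounding difference to absorb.

Lindqvist: $3,580 · Tam: $5,660 · Dube: $12,600 · Bergstrom: $10,960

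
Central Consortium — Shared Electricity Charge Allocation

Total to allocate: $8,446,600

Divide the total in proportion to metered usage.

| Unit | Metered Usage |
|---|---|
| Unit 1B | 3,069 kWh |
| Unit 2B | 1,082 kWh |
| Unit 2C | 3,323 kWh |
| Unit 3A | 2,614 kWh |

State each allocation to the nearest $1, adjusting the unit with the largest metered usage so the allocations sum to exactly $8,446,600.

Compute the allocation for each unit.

Unit 1B: $2,569,649; Unit 2B: $905,950; Unit 2C: $2,782,320; Unit 3A: $2,188,681

Sum of metered usage: 10,088.
Unrounded shares: Unit 1B 3,069/10,088 × $8,446,600 = 2,569,648.63; Unit 2B 1,082/10,088 × $8,446,600 = 905,949.76; Unit 2C 3,323/10,088 × $8,446,600 = 2,782,320.76; Unit 3A 2,614/10,088 × $8,446,600 = 2,188,680.85.
At nearest $1: Unit 1B $2,569,649; Unit 2B $905,950; Unit 2C $2,782,321; Unit 3A $2,188,681. Sum = $8,446,601.
Difference $8,446,600 − $8,446,601 = −$1 applied to largest metered usage (Unit 2C): Unit 2C becomes $2,782,320.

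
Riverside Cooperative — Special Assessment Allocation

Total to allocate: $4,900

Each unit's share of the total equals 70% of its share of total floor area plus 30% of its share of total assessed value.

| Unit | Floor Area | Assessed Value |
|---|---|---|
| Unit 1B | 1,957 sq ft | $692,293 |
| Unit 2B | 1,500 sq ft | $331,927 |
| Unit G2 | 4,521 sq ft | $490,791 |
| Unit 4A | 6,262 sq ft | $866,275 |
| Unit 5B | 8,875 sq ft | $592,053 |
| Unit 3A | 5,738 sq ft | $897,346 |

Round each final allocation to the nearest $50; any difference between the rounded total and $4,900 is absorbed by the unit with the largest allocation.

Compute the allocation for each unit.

Unit 1B: $500 · Unit 2B: $300 · Unit G2: $700 · Unit 4A: $1,050 · Unit 5B: $1,350 · Unit 3A: $1,000

Floor area total 28,853; assessed value total 3,870,685.
Composite weights (70% floor area + 30% assessed value): Unit 1B 0.1011; Unit 2B 0.0621; Unit G2 0.1477; Unit 4A 0.2191; Unit 5B 0.2612; Unit 3A 0.2088.
Raw shares: Unit 1B 495.56; Unit 2B 304.38; Unit G2 723.84; Unit 4A 1,073.41; Unit 5B 1,279.89; Unit 3A 1,022.92.
After rounding ($50): Unit 1B $500; Unit 2B $300; Unit G2 $700; Unit 4A $1,050; Unit 5B $1,300; Unit 3A $1,000. Sum = $4,850.
Difference $4,900 − $4,850 = +$50 applied to largest allocation (Unit 5B): Unit 5B becomes $1,350.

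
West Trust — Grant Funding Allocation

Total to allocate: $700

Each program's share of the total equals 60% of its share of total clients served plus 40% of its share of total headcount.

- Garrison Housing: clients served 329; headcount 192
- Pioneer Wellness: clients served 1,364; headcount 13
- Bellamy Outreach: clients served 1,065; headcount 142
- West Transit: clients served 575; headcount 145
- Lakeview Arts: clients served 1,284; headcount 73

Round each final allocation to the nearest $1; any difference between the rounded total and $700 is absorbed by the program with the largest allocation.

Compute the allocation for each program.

Garrison Housing: $125; Pioneer Wellness: $131; Bellamy Outreach: $167; West Transit: $124; Lakeview Arts: $153

Clients served total 4,617; headcount total 565.
Blended shares (60% clients served + 40% headcount): Garrison Housing 0.1787; Pioneer Wellness 0.1865; Bellamy Outreach 0.2389; West Transit 0.1774; Lakeview Arts 0.2185.
Proportional shares: Garrison Housing 125.08; Pioneer Wellness 130.52; Bellamy Outreach 167.25; West Transit 124.17; Lakeview Arts 152.98.
After rounding ($1): Garrison Housing $125; Pioneer Wellness $131; Bellamy Outreach $167; West Transit $124; Lakeview Arts $153. Sum = $700.
No rounding difference to absorb.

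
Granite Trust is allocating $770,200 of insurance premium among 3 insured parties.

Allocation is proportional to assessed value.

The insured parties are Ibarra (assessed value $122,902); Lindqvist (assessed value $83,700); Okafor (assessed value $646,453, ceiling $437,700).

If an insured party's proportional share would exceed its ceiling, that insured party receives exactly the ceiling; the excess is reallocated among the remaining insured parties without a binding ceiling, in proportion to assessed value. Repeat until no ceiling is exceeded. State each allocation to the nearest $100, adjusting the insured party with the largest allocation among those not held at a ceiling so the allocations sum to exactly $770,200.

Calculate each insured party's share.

Ibarra: $197,800 · Lindqvist: $134,700 · Okafor: $437,700

Combined assessed value = 853,055.
Unconstrained shares: Ibarra 110,964.85; Lindqvist 75,570.44; Okafor 583,664.71.
Held at cap: Okafor ($437,700); balance $332,500 reallocated over remaining assessed value 206,602.
Shares after redistribution: Ibarra 197,795.35 → $197,800; Lindqvist 134,704.65 → $134,700.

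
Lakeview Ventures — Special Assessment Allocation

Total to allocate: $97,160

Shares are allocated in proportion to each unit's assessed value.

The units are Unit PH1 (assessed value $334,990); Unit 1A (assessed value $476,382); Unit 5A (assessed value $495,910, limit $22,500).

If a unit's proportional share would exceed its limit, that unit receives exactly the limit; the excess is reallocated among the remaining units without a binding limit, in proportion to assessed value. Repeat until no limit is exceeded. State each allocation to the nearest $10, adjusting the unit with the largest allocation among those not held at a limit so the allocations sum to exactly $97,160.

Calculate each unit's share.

Combined assessed value = 1,307,282.
Proportional shares (ignoring caps): Unit PH1 24,897.17; Unit 1A 35,405.73; Unit 5A 36,857.09.
Held at cap: Unit 5A ($22,500); balance $74,660 reallocated over remaining assessed value 811,372.
Redistributed shares: Unit PH1 30,824.77 → $30,820; Unit 1A 43,835.23 → $43,840.

Unit PH1: $30,820 · Unit 1A: $43,840 · Unit 5A: $22,500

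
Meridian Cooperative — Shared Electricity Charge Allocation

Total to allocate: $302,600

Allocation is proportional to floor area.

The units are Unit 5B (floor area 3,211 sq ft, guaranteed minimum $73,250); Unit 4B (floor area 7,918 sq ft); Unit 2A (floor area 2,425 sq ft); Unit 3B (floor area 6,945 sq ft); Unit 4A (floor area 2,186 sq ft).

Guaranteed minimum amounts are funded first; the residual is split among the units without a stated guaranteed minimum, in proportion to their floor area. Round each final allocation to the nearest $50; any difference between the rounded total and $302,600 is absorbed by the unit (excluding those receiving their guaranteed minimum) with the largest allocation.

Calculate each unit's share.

Unit 5B: $73,250; Unit 4B: $93,250; Unit 2A: $28,550; Unit 3B: $81,800; Unit 4A: $25,750

Minimums first: Unit 5B $73,250. Balance $229,350.
Balance split over remaining floor area 19,474: Unit 4B 93,252.20 → $93,250; Unit 2A 28,559.81 → $28,550; Unit 3B 81,792.94 → $81,800; Unit 4A 25,745.05 → $25,750.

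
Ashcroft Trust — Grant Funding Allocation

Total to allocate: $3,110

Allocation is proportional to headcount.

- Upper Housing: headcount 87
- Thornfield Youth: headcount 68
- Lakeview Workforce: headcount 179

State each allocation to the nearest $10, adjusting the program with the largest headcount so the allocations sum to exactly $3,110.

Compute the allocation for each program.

Upper Housing: $810 · Thornfield Youth: $630 · Lakeview Workforce: $1,670

Total headcount = 87 + 68 + 179 = 334.
Unrounded shares: Upper Housing 810.09; Thornfield Youth 633.17; Lakeview Workforce 1,666.74.
Rounded to nearest $10: Upper Housing $810; Thornfield Youth $630; Lakeview Workforce $1,670. Sum = $3,110.
Rounded total matches; no reconciliation needed.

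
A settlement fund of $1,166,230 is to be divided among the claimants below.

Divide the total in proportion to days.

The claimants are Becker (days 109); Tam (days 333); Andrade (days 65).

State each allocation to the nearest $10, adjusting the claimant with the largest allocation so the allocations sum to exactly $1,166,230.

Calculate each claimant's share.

Combined days = 507.
Proportional shares: Becker 109/507 × $1,166,230 = 250,727.95; Tam 333/507 × $1,166,230 = 765,985.38; Andrade 65/507 × $1,166,230 = 149,516.67.
Rounded to nearest $10: Becker $250,730; Tam $765,990; Andrade $149,520. Sum = $1,166,240.
Difference $1,166,230 − $1,166,240 = −$10 applied to largest allocation (Tam): Tam becomes $765,980.

Becker: $250,730 · Tam: $765,980 · Andrade: $149,520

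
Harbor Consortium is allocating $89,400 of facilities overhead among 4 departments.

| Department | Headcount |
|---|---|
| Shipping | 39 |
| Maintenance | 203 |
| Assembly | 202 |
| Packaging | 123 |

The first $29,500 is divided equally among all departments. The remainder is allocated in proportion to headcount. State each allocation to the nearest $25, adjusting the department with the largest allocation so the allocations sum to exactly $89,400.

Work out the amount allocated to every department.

$29,500 shared equally gives $7,375 per department.
Remainder $59,900 by headcount (total 567): Shipping 4,120.11 → $4,125; Maintenance 21,445.68 → $21,450; Assembly 21,340.04 → $21,350; Packaging 12,994.18 → $13,000.
Rounding difference −$25 on remainder applied to Maintenance.
Totals: Shipping $7,375 + $4,125 = $11,500; Maintenance $7,375 + $21,425 = $28,800; Assembly $7,375 + $21,350 = $28,725; Packaging $7,375 + $13,000 = $20,375.

Shipping: $11,500; Maintenance: $28,800; Assembly: $28,725; Packaging: $20,375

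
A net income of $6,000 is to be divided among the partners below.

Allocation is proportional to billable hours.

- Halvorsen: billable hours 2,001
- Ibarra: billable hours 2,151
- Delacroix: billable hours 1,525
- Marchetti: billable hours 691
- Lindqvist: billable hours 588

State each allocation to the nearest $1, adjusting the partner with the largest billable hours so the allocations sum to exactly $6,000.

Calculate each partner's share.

Sum of billable hours: 6,956.
Proportional shares: Halvorsen 2,001/6,956 × $6,000 = 1,725.99; Ibarra 2,151/6,956 × $6,000 = 1,855.38; Delacroix 1,525/6,956 × $6,000 = 1,315.41; Marchetti 691/6,956 × $6,000 = 596.03; Lindqvist 588/6,956 × $6,000 = 507.19.
Rounded to nearest $1: Halvorsen $1,726; Ibarra $1,855; Delacroix $1,315; Marchetti $596; Lindqvist $507. Sum = $5,999.
Difference $6,000 − $5,999 = +$1 applied to largest billable hours (Ibarra): Ibarra becomes $1,856.

Halvorsen: $1,726; Ibarra: $1,856; Delacroix: $1,315; Marchetti: $596; Lindqvist: $507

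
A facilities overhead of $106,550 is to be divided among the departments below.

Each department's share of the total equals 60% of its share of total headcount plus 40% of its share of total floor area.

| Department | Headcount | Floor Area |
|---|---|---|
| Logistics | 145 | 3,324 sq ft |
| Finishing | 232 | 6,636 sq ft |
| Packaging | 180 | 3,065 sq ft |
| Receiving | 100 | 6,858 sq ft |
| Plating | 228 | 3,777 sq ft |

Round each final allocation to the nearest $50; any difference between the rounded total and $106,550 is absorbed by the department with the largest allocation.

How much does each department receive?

Logistics: $16,450 | Finishing: $28,750 | Packaging: $18,500 | Receiving: $19,600 | Plating: $23,250

Totals — headcount 885, floor area 23,660.
Blended shares (60% headcount + 40% floor area): Logistics 0.1545; Finishing 0.2695; Packaging 0.1739; Receiving 0.1837; Plating 0.2184.
Raw shares: Logistics 16,462.10; Finishing 28,712.83; Packaging 18,523.86; Receiving 19,577.40; Plating 23,273.81.
At nearest $50: Logistics $16,450; Finishing $28,700; Packaging $18,500; Receiving $19,600; Plating $23,250. Sum = $106,500.
Difference $106,550 − $106,500 = +$50 applied to largest allocation (Finishing): Finishing becomes $28,750.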